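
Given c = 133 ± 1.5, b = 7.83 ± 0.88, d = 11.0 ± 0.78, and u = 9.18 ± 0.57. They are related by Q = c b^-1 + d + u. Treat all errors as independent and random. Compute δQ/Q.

0.0578

Let p = c·b^-1 = 17.0. δp/p = √((1·δc/c)² + (-1·δb/b)²) = √(0.000127 + 0.0126) = 0.113, so δp = 1.92.
Q = p + d + u: δQ = √(δp² + δd² + δu²) = √(3.68 + 0.608 + 0.325) = 2.15
Q = 37.2, so δQ/Q = 2.15/37.2 = 0.0578.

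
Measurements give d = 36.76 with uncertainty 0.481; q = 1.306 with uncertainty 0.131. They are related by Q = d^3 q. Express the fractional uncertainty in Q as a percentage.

10.8%

Each factor contributes (exponent × relative error)² to (δQ/Q)²:
  (3·δd/d)² = (3×0.0131)² = 0.00154;  (1·δq/q)² = (1×0.100)² = 0.0101
δQ/Q = √(0.0116) = 0.108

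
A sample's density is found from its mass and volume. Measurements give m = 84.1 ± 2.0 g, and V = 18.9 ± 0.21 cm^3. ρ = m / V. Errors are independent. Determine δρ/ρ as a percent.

2.62%

Since ρ is a product/quotient, work with relative uncertainties:
  (1·δm/m)² = (1×0.0238)² = 0.000566;  (-1·δV/V)² = (-1×0.0111)² = 0.000123
δρ/ρ = √(0.000689) = 0.0262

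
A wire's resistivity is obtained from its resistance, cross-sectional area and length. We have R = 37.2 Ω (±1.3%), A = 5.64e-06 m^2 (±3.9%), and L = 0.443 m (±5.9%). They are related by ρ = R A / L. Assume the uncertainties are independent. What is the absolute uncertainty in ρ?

3.41e-05 Ω·m

Relative error in a monomial: (δρ/ρ)² = Σ (nᵢ · δxᵢ/xᵢ)².
  (1·δR/R)² = (1×0.0130)² = 0.000169;  (1·δA/A)² = (1×0.0390)² = 0.00152;  (-1·δL/L)² = (-1×0.0590)² = 0.00348
δρ/ρ = √(0.00517) = 0.0719
ρ = 0.000474 Ω·m, so δρ = 0.0719 × 0.000474 = 3.41e-05 Ω·m.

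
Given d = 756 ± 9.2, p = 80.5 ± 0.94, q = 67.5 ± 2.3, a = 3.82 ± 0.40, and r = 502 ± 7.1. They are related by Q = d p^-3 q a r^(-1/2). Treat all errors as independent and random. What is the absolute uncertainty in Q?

0.00194

For a monomial Q ∝ d, p^-3, q, a, r^(-1/2), fractional errors add in quadrature:
  (1·δd/d)² = (1×0.0122)² = 0.000148;  (-3·δp/p)² = (-3×0.0117)² = 0.00123;  (1·δq/q)² = (1×0.0341)² = 0.00116;  (1·δa/a)² = (1×0.105)² = 0.0110;  (−½·δr/r)² = (-0.5×0.0141)² = 5e-05
δQ/Q = √(0.0136) = 0.116
Q = 0.0167, so δQ = 0.116 × 0.0167 = 0.00194.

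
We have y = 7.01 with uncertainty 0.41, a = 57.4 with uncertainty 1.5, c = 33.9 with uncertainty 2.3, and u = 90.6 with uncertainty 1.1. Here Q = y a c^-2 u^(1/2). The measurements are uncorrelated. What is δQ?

0.500

Each factor contributes (exponent × relative error)² to (δQ/Q)²:
  (1·δy/y)² = (1×0.0585)² = 0.00342;  (1·δa/a)² = (1×0.0261)² = 0.000683;  (-2·δc/c)² = (-2×0.0678)² = 0.0184;  (½·δu/u)² = (0.5×0.0121)² = 3.69e-05
δQ/Q = √(0.0226) = 0.150
Q = 3.33, so δQ = 0.150 × 3.33 = 0.500.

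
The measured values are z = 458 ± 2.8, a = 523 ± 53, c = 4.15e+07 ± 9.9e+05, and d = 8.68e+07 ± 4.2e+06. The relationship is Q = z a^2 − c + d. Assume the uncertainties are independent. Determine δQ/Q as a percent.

Let p = z·a^2 = 1.25e+08. δp/p = √((1·δz/z)² + (2·δa/a)²) = √(3.74e-05 + 0.0411) = 0.203, so δp = 2.54e+07.
Q = p − c + d: δQ = √(δp² + δc² + δd²) = √(6.45e+14 + 9.8e+11 + 1.76e+13) = 2.58e+07
Q = 1.71e+08, so δQ/Q = 2.58e+07/1.71e+08 = 0.151.

15.1%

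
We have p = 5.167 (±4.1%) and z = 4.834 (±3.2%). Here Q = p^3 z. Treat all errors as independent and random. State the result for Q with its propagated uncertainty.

For a monomial Q ∝ p^3, z, fractional errors add in quadrature:
  (3·δp/p)² = (3×0.0410)² = 0.0151;  (1·δz/z)² = (1×0.0320)² = 0.00102
δQ/Q = √(0.0162) = 0.127
Q = 666.8, so δQ = 0.127 × 666.8 = 84.8.

666.8 ± 84.8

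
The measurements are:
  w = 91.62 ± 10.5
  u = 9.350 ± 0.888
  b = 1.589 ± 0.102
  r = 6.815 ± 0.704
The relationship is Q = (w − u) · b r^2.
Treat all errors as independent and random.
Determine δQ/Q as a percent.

25.1%

Let h = w − u = 82.27. δh = √(δw² + δu²) = √(110 + 0.789) = 10.5, so δh/h = 0.128.
Q is then a monomial in h, b, r:
δQ/Q = √((δh/h)² + (1·δb/b)² + (2·δr/r)²) = √(0.0164 + 0.00412 + 0.0427) = 0.251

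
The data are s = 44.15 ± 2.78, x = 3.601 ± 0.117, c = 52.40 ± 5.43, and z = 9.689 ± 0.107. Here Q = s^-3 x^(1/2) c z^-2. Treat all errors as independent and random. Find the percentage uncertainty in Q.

Products/powers → add relative errors in quadrature, weighted by exponent:
  (-3·δs/s)² = (-3×0.0630)² = 0.0357;  (½·δx/x)² = (0.5×0.0325)² = 0.000264;  (1·δc/c)² = (1×0.104)² = 0.0107;  (-2·δz/z)² = (-2×0.0110)² = 0.000488
δQ/Q = √(0.0472) = 0.217

21.7%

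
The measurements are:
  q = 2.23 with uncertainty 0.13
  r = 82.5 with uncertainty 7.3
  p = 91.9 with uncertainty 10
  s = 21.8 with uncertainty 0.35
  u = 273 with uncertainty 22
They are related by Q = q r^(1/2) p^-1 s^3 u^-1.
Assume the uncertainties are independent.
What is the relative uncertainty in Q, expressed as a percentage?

Each factor contributes (exponent × relative error)² to (δQ/Q)²:
  (1·δq/q)² = (1×0.0583)² = 0.00340;  (½·δr/r)² = (0.5×0.0885)² = 0.00196;  (-1·δp/p)² = (-1×0.109)² = 0.0118;  (3·δs/s)² = (3×0.0161)² = 0.00232;  (-1·δu/u)² = (-1×0.0806)² = 0.00649
δQ/Q = √(0.0260) = 0.161

16.1%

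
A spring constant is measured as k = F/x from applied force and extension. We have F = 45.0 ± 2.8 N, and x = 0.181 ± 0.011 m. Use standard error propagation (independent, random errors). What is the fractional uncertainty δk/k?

Since k is a product/quotient, work with relative uncertainties:
  (1·δF/F)² = (1×0.0622)² = 0.00387;  (-1·δx/x)² = (-1×0.0608)² = 0.00369
δk/k = √(0.00757) = 0.0870

0.0870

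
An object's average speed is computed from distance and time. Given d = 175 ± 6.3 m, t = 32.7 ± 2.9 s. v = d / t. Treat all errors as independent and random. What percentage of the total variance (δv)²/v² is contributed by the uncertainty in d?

14.1%

(δv/v)² = (1·δd/d)² + (-1·δt/t)²
  d term: (1×0.0360)² = 0.00130
  t term: (-1×0.0887)² = 0.00787
Total = 0.00916. Share from d = 0.00130/0.00916 = 0.141.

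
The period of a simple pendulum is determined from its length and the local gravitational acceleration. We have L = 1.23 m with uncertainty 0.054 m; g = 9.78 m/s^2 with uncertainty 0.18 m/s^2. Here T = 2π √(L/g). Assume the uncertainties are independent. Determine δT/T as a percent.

Relative error in a monomial: (δT/T)² = Σ (nᵢ · δxᵢ/xᵢ)².
  (½·δL/L)² = (0.5×0.0439)² = 0.000482;  (−½·δg/g)² = (-0.5×0.0184)² = 8.47e-05
δT/T = √(0.000567) = 0.0238

2.38%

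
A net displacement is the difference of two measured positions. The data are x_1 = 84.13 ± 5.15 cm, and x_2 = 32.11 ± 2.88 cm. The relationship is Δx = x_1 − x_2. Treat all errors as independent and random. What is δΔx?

Absolute uncertainties add in quadrature for a linear combination:
  (δx_1)² = 26.5;  (δx_2)² = 8.29
δΔx = √(34.8) = 5.90 cm

5.90 cm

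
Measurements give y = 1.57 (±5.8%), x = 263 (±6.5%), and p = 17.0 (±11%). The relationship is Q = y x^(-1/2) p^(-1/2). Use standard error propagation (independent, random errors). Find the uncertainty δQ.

0.00203

Relative error in a monomial: (δQ/Q)² = Σ (nᵢ · δxᵢ/xᵢ)².
  (1·δy/y)² = (1×0.0580)² = 0.00336;  (−½·δx/x)² = (-0.5×0.0650)² = 0.00106;  (−½·δp/p)² = (-0.5×0.110)² = 0.00302
δQ/Q = √(0.00745) = 0.0863
Q = 0.0235, so δQ = 0.0863 × 0.0235 = 0.00203.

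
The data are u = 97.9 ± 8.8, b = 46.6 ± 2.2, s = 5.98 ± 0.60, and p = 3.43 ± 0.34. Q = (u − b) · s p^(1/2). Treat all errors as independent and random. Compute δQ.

119

Let w = u − b = 51.3. δw = √(δu² + δb²) = √(77.4 + 4.84) = 9.07, so δw/w = 0.177.
Q is then a monomial in w, s, p:
δQ/Q = √((δw/w)² + (1·δs/s)² + (½·δp/p)²) = √(0.0313 + 0.0101 + 0.00246) = 0.209
Q = 568, so δQ = 0.209 × 568 = 119.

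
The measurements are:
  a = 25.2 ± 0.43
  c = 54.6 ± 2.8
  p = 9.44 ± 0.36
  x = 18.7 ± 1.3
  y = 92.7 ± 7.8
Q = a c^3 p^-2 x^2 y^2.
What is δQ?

3.85e+10

Relative error in a monomial: (δQ/Q)² = Σ (nᵢ · δxᵢ/xᵢ)².
  (1·δa/a)² = (1×0.0171)² = 0.000291;  (3·δc/c)² = (3×0.0513)² = 0.0237;  (-2·δp/p)² = (-2×0.0381)² = 0.00582;  (2·δx/x)² = (2×0.0695)² = 0.0193;  (2·δy/y)² = (2×0.0841)² = 0.0283
δQ/Q = √(0.0774) = 0.278
Q = 1.38e+11, so δQ = 0.278 × 1.38e+11 = 3.85e+10.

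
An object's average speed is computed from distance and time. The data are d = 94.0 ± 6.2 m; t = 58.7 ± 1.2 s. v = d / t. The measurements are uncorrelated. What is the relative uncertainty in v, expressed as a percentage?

6.91%

Since v is a product/quotient, work with relative uncertainties:
  (1·δd/d)² = (1×0.0660)² = 0.00435;  (-1·δt/t)² = (-1×0.0204)² = 0.000418
δv/v = √(0.00477) = 0.0691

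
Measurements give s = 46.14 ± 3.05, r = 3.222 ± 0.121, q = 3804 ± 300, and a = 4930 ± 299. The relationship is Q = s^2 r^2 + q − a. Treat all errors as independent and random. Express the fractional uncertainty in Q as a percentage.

Let p = s^2·r^2 = 22100. δp/p = √((2·δs/s)² + (2·δr/r)²) = √(0.0175 + 0.00564) = 0.152, so δp = 3360.
Q = p + q − a: δQ = √(δp² + δq² + δa²) = √(1.13e+07 + 90000 + 89400) = 3390
Q = 20970, so δQ/Q = 3390/20970 = 0.161.

16.1%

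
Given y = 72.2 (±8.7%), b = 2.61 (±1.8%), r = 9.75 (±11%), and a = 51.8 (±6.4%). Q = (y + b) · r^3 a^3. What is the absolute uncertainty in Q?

Let u = y + b = 74.8. δu = √(δy² + δb²) = √(39.5 + 0.00221) = 6.28, so δu/u = 0.0840.
Q is then a monomial in u, r, a:
δQ/Q = √((δu/u)² + (3·δr/r)² + (3·δa/a)²) = √(0.00705 + 0.109 + 0.0369) = 0.391
Q = 9.64e+09, so δQ = 0.391 × 9.64e+09 = 3.77e+09.

3.77e+09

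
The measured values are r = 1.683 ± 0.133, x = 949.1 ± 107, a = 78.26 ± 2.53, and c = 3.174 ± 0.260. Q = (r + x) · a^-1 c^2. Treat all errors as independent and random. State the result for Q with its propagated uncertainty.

122.4 ± 24.6

Let u = r + x = 950.8. δu = √(δr² + δx²) = √(0.0177 + 11400) = 107, so δu/u = 0.113.
Q is then a monomial in u, a, c:
δQ/Q = √((δu/u)² + (-1·δa/a)² + (2·δc/c)²) = √(0.0127 + 0.00105 + 0.0268) = 0.201
Q = 122.4, so δQ = 0.201 × 122.4 = 24.6.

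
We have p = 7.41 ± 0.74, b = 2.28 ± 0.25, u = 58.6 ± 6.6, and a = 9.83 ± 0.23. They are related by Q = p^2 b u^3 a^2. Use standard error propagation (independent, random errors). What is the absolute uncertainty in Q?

For a monomial Q ∝ p^2, b, u^3, a^2, fractional errors add in quadrature:
  (2·δp/p)² = (2×0.0999)² = 0.0399;  (1·δb/b)² = (1×0.110)² = 0.0120;  (3·δu/u)² = (3×0.113)² = 0.114;  (2·δa/a)² = (2×0.0234)² = 0.00219
δQ/Q = √(0.168) = 0.410
Q = 2.43e+09, so δQ = 0.410 × 2.43e+09 = 9.99e+08.

9.99e+08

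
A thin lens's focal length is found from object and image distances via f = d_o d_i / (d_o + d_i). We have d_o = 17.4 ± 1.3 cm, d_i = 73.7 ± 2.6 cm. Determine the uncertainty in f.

0.856 cm

∂f/∂d_o = (d_i/(d_o+d_i))² = 0.654;  ∂f/∂d_i = (d_o/(d_o+d_i))² = 0.0365
δf = √((∂f/∂d_o · δd_o)² + (∂f/∂d_i · δd_i)²) = √(0.724 + 0.00900) = 0.856 cm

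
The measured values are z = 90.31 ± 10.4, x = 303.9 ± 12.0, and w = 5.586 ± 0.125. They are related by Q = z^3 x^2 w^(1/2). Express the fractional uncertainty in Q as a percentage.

35.5%

Q is a product of powers, so relative uncertainties combine in quadrature:
  (3·δz/z)² = (3×0.115)² = 0.119;  (2·δx/x)² = (2×0.0395)² = 0.00624;  (½·δw/w)² = (0.5×0.0224)² = 0.000125
δQ/Q = √(0.126) = 0.355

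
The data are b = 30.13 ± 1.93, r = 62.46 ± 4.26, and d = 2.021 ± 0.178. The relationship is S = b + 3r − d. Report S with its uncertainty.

Absolute uncertainties add in quadrature for a linear combination:
  (δb)² = 3.72;  (3·δr)² = 163;  (δd)² = 0.0317
δS = √(167) = 12.9
S = 215.5.

215.5 ± 12.9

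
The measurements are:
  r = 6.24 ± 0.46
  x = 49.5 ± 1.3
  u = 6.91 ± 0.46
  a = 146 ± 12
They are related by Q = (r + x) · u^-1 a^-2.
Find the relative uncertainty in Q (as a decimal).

0.179

Let w = r + x = 55.7. δw = √(δr² + δx²) = √(0.212 + 1.69) = 1.38, so δw/w = 0.0247.
Q is then a monomial in w, u, a:
δQ/Q = √((δw/w)² + (-1·δu/u)² + (-2·δa/a)²) = √(0.000612 + 0.00443 + 0.0270) = 0.179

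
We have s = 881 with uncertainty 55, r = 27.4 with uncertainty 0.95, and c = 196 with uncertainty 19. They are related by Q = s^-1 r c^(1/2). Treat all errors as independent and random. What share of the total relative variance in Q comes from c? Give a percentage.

31.5%

(δQ/Q)² = (-1·δs/s)² + (1·δr/r)² + (½·δc/c)²
  s term: (-1×0.0624)² = 0.00390
  r term: (1×0.0347)² = 0.00120
  c term: (0.5×0.0969)² = 0.00235
Total = 0.00745. Share from c = 0.00235/0.00745 = 0.315.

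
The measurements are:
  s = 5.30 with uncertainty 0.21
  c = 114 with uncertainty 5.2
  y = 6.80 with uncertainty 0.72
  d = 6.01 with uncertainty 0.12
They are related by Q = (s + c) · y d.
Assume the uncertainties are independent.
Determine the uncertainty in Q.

567

Let u = s + c = 119. δu = √(δs² + δc²) = √(0.0441 + 27.0) = 5.20, so δu/u = 0.0436.
Q is then a monomial in u, y, d:
δQ/Q = √((δu/u)² + (1·δy/y)² + (1·δd/d)²) = √(0.00190 + 0.0112 + 0.000399) = 0.116
Q = 4880, so δQ = 0.116 × 4880 = 567.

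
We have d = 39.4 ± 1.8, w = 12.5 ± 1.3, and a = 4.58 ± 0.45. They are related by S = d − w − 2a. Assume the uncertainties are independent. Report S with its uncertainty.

17.7 ± 2.40

For a sum/difference, combine absolute errors in quadrature:
  (δd)² = 3.24;  (δw)² = 1.69;  (2·δa)² = 0.810
δS = √(5.74) = 2.40
S = 17.7.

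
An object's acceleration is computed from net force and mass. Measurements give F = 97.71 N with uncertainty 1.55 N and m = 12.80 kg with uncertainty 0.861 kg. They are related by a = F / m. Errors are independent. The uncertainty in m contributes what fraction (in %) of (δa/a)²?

(δa/a)² = (1·δF/F)² + (-1·δm/m)²
  F term: (1×0.0159)² = 0.000252
  m term: (-1×0.0673)² = 0.00452
Total = 0.00478. Share from m = 0.00452/0.00478 = 0.947.

94.7%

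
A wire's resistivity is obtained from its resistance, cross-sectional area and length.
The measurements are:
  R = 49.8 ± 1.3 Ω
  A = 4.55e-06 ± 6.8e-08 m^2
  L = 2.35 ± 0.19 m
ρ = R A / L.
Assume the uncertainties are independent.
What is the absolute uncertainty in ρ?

8.32e-06 Ω·m

Since ρ is a product/quotient, work with relative uncertainties:
  (1·δR/R)² = (1×0.0261)² = 0.000681;  (1·δA/A)² = (1×0.0149)² = 0.000223;  (-1·δL/L)² = (-1×0.0809)² = 0.00654
δρ/ρ = √(0.00744) = 0.0863
ρ = 9.64e-05 Ω·m, so δρ = 0.0863 × 9.64e-05 = 8.32e-06 Ω·m.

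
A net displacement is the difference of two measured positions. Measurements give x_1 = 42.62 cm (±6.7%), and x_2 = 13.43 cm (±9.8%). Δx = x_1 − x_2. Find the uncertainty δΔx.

Absolute uncertainties add in quadrature for a linear combination:
  (δx_1)² = 8.15;  (δx_2)² = 1.73
δΔx = √(9.89) = 3.14 cm

3.14 cm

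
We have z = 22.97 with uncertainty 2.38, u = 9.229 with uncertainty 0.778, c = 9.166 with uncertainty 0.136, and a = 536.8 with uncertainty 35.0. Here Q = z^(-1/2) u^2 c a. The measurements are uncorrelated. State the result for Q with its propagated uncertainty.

87440 ± 16500

For a monomial Q ∝ z^(-1/2), u^2, c, a, fractional errors add in quadrature:
  (−½·δz/z)² = (-0.5×0.104)² = 0.00268;  (2·δu/u)² = (2×0.0843)² = 0.0284;  (1·δc/c)² = (1×0.0148)² = 0.000220;  (1·δa/a)² = (1×0.0652)² = 0.00425
δQ/Q = √(0.0356) = 0.189
Q = 87440, so δQ = 0.189 × 87440 = 16500.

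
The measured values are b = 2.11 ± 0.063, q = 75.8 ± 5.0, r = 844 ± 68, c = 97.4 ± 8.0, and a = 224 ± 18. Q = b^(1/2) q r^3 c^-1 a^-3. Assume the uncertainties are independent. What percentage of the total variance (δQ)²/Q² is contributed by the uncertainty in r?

(δQ/Q)² = (½·δb/b)² + (1·δq/q)² + (3·δr/r)² + (-1·δc/c)² + (-3·δa/a)²
  b term: (0.5×0.0299)² = 0.000223
  q term: (1×0.0660)² = 0.00435
  r term: (3×0.0806)² = 0.0584
  c term: (-1×0.0821)² = 0.00675
  a term: (-3×0.0804)² = 0.0581
Total = 0.128. Share from r = 0.0584/0.128 = 0.457.

45.7%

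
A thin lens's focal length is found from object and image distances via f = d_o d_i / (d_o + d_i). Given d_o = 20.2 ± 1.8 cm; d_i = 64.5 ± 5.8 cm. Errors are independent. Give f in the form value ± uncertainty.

∂f/∂d_o = (d_i/(d_o+d_i))² = 0.580;  ∂f/∂d_i = (d_o/(d_o+d_i))² = 0.0569
δf = √((∂f/∂d_o · δd_o)² + (∂f/∂d_i · δd_i)²) = √(1.09 + 0.109) = 1.09 cm
f = 15.4 cm.

15.4 ± 1.09 cm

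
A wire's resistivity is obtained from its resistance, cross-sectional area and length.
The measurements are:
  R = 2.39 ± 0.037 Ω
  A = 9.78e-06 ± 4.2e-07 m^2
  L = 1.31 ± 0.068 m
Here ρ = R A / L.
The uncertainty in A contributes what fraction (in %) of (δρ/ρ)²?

(δρ/ρ)² = (1·δR/R)² + (1·δA/A)² + (-1·δL/L)²
  R term: (1×0.0155)² = 0.000240
  A term: (1×0.0429)² = 0.00184
  L term: (-1×0.0519)² = 0.00269
Total = 0.00478. Share from A = 0.00184/0.00478 = 0.386.

38.6%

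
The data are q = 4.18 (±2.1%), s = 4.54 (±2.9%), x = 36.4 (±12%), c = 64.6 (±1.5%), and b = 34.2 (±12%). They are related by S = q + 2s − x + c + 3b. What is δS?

Sums and differences: (δS)² = Σ (cᵢ δxᵢ)².
  (δq)² = 0.00771;  (2·δs)² = 0.0693;  (δx)² = 19.1;  (δc)² = 0.939;  (3·δb)² = 152
δS = √(172) = 13.1

13.1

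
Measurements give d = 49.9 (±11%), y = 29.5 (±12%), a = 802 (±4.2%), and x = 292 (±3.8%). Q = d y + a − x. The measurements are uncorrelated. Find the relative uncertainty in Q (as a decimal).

0.122

Let p = d·y = 1470. δp/p = √((1·δd/d)² + (1·δy/y)²) = √(0.0121 + 0.0144) = 0.163, so δp = 240.
Q = p + a − x: δQ = √(δp² + δa² + δx²) = √(57400 + 1130 + 123) = 242
Q = 1980, so δQ/Q = 242/1980 = 0.122.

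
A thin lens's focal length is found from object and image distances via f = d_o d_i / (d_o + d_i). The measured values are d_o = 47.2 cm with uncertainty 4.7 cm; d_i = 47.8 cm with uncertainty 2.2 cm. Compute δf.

∂f/∂d_o = (d_i/(d_o+d_i))² = 0.253;  ∂f/∂d_i = (d_o/(d_o+d_i))² = 0.247
δf = √((∂f/∂d_o · δd_o)² + (∂f/∂d_i · δd_i)²) = √(1.42 + 0.295) = 1.31 cm

1.31 cm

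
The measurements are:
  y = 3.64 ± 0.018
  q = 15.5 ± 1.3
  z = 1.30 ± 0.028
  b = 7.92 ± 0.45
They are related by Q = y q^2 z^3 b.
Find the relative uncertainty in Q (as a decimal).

0.189

Q is a product of powers, so relative uncertainties combine in quadrature:
  (1·δy/y)² = (1×0.00495)² = 2.45e-05;  (2·δq/q)² = (2×0.0839)² = 0.0281;  (3·δz/z)² = (3×0.0215)² = 0.00418;  (1·δb/b)² = (1×0.0568)² = 0.00323
δQ/Q = √(0.0356) = 0.189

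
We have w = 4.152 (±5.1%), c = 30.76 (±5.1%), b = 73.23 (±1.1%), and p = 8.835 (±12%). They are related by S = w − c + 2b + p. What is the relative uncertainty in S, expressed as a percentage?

Sums and differences: (δS)² = Σ (cᵢ δxᵢ)².
  (δw)² = 0.0448;  (δc)² = 2.46;  (2·δb)² = 2.60;  (δp)² = 1.12
δS = √(6.23) = 2.50
S = 128.7, so δS/S = 2.50/128.7 = 0.0194.

1.94%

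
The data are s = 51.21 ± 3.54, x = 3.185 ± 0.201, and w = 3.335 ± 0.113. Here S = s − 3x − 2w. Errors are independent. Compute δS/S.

0.103

Each term contributes (cᵢ δxᵢ)² to (δS)²:
  (δs)² = 12.5;  (3·δx)² = 0.364;  (2·δw)² = 0.0511
δS = √(12.9) = 3.60
S = 34.98, so δS/S = 3.60/34.98 = 0.103.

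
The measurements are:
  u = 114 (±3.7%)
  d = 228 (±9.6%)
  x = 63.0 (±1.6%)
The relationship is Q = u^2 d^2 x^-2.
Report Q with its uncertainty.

(1.70 ± 0.354) × 10^5

Since Q is a product/quotient, work with relative uncertainties:
  (2·δu/u)² = (2×0.0370)² = 0.00548;  (2·δd/d)² = (2×0.0960)² = 0.0369;  (-2·δx/x)² = (-2×0.0160)² = 0.00102
δQ/Q = √(0.0434) = 0.208
Q = 1.7e+05, so δQ = 0.208 × 1.7e+05 = 35400.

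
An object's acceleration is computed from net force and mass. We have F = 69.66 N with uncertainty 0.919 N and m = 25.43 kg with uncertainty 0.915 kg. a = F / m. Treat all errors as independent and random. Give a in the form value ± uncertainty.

2.739 ± 0.105 m/s^2

Since a is a product/quotient, work with relative uncertainties:
  (1·δF/F)² = (1×0.0132)² = 0.000174;  (-1·δm/m)² = (-1×0.0360)² = 0.00129
δa/a = √(0.00147) = 0.0383
a = 2.739 m/s^2, so δa = 0.0383 × 2.739 = 0.105 m/s^2.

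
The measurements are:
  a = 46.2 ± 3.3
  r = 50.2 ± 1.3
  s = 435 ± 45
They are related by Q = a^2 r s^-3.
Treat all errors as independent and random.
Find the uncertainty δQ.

Each factor contributes (exponent × relative error)² to (δQ/Q)²:
  (2·δa/a)² = (2×0.0714)² = 0.0204;  (1·δr/r)² = (1×0.0259)² = 0.000671;  (-3·δs/s)² = (-3×0.103)² = 0.0963
δQ/Q = √(0.117) = 0.343
Q = 0.00130, so δQ = 0.343 × 0.00130 = 0.000446.

0.000446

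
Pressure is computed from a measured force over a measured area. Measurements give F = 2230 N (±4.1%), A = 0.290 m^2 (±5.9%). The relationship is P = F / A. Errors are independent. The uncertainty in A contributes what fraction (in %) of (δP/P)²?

67.4%

(δP/P)² = (1·δF/F)² + (-1·δA/A)²
  F term: (1×0.0410)² = 0.00168
  A term: (-1×0.0590)² = 0.00348
Total = 0.00516. Share from A = 0.00348/0.00516 = 0.674.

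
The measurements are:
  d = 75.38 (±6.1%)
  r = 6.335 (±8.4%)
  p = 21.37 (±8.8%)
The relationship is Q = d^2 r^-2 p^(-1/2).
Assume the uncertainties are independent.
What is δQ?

Q is a product of powers, so relative uncertainties combine in quadrature:
  (2·δd/d)² = (2×0.0610)² = 0.0149;  (-2·δr/r)² = (-2×0.0840)² = 0.0282;  (−½·δp/p)² = (-0.5×0.0880)² = 0.00194
δQ/Q = √(0.0450) = 0.212
Q = 30.63, so δQ = 0.212 × 30.63 = 6.50.

6.50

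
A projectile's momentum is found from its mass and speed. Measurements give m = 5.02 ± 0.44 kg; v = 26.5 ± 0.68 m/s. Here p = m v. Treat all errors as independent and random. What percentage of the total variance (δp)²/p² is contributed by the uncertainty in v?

7.89%

(δp/p)² = (1·δm/m)² + (1·δv/v)²
  m term: (1×0.0876)² = 0.00768
  v term: (1×0.0257)² = 0.000658
Total = 0.00834. Share from v = 0.000658/0.00834 = 0.0789.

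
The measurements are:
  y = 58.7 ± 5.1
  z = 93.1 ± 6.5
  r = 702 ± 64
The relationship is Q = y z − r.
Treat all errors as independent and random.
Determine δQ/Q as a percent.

Let p = y·z = 5460. δp/p = √((1·δy/y)² + (1·δz/z)²) = √(0.00755 + 0.00487) = 0.111, so δp = 609.
Q = p − r: δQ = √(δp² + δr²) = √(3.71e+05 + 4100) = 612
Q = 4760, so δQ/Q = 612/4760 = 0.129.

12.9%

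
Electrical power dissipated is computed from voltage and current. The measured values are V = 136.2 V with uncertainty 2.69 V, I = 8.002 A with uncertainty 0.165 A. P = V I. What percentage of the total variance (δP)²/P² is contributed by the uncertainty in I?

(δP/P)² = (1·δV/V)² + (1·δI/I)²
  V term: (1×0.0198)² = 0.000390
  I term: (1×0.0206)² = 0.000425
Total = 0.000815. Share from I = 0.000425/0.000815 = 0.522.

52.2%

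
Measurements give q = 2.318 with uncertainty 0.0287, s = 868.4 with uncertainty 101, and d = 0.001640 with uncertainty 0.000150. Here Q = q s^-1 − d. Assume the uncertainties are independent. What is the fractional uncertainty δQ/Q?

0.337

Let p = q·s^-1 = 0.002669. δp/p = √((1·δq/q)² + (-1·δs/s)²) = √(0.000153 + 0.0135) = 0.117, so δp = 0.000312.
Q = p − d: δQ = √(δp² + δd²) = √(9.75e-08 + 2.25e-08) = 0.000346
Q = 0.001029, so δQ/Q = 0.000346/0.001029 = 0.337.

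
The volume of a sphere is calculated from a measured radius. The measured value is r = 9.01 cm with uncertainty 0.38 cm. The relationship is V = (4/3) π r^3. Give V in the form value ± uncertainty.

V ∝ r^3, so δV/V = |3| · δr/r = 3 × 0.0422 = 0.127.
V = 3060 cm^3, so δV = 0.127 × 3060 = 388 cm^3.

3060 ± 388 cm^3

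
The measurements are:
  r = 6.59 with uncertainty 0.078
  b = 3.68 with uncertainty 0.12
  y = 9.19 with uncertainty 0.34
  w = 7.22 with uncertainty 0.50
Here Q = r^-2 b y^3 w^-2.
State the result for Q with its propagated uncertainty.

1.26 ± 0.230

Since Q is a product/quotient, work with relative uncertainties:
  (-2·δr/r)² = (-2×0.0118)² = 0.000560;  (1·δb/b)² = (1×0.0326)² = 0.00106;  (3·δy/y)² = (3×0.0370)² = 0.0123;  (-2·δw/w)² = (-2×0.0693)² = 0.0192
δQ/Q = √(0.0331) = 0.182
Q = 1.26, so δQ = 0.182 × 1.26 = 0.230.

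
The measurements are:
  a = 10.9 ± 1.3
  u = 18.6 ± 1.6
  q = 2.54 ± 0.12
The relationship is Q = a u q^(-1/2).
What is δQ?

Products/powers → add relative errors in quadrature, weighted by exponent:
  (1·δa/a)² = (1×0.119)² = 0.0142;  (1·δu/u)² = (1×0.0860)² = 0.00740;  (−½·δq/q)² = (-0.5×0.0472)² = 0.000558
δQ/Q = √(0.0222) = 0.149
Q = 127, so δQ = 0.149 × 127 = 18.9.

18.9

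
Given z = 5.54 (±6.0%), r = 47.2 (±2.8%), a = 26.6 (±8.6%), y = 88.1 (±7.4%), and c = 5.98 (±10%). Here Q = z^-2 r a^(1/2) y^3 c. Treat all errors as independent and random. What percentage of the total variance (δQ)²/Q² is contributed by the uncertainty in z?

(δQ/Q)² = (-2·δz/z)² + (1·δr/r)² + (½·δa/a)² + (3·δy/y)² + (1·δc/c)²
  z term: (-2×0.0600)² = 0.0144
  r term: (1×0.0280)² = 0.000784
  a term: (0.5×0.0860)² = 0.00185
  y term: (3×0.0740)² = 0.0493
  c term: (1×0.100)² = 0.0100
Total = 0.0763. Share from z = 0.0144/0.0763 = 0.189.

18.9%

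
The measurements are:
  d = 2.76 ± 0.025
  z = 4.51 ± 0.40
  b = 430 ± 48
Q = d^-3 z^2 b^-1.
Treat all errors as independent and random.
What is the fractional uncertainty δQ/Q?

0.211

Products/powers → add relative errors in quadrature, weighted by exponent:
  (-3·δd/d)² = (-3×0.00906)² = 0.000738;  (2·δz/z)² = (2×0.0887)² = 0.0315;  (-1·δb/b)² = (-1×0.112)² = 0.0125
δQ/Q = √(0.0447) = 0.211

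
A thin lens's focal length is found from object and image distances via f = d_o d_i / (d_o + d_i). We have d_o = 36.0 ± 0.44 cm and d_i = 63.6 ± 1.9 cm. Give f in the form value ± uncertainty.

23.0 ± 0.306 cm

∂f/∂d_o = (d_i/(d_o+d_i))² = 0.408;  ∂f/∂d_i = (d_o/(d_o+d_i))² = 0.131
δf = √((∂f/∂d_o · δd_o)² + (∂f/∂d_i · δd_i)²) = √(0.0322 + 0.0616) = 0.306 cm
f = 23.0 cm.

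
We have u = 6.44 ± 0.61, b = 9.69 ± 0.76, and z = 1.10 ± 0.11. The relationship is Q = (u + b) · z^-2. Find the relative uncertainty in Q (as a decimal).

Let w = u + b = 16.1. δw = √(δu² + δb²) = √(0.372 + 0.578) = 0.975, so δw/w = 0.0604.
Q is then a monomial in w, z:
δQ/Q = √((δw/w)² + (-2·δz/z)²) = √(0.00365 + 0.0400) = 0.209

0.209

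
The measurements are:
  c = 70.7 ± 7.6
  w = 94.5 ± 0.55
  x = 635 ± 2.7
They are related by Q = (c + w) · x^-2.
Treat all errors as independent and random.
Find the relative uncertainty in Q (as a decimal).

Let u = c + w = 165. δu = √(δc² + δw²) = √(57.8 + 0.303) = 7.62, so δu/u = 0.0461.
Q is then a monomial in u, x:
δQ/Q = √((δu/u)² + (-2·δx/x)²) = √(0.00213 + 7.23e-05) = 0.0469

0.0469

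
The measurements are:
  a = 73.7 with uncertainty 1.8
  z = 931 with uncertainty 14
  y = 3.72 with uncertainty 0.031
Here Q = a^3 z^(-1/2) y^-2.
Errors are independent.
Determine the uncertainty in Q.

71.6

For a monomial Q ∝ a^3, z^(-1/2), y^-2, fractional errors add in quadrature:
  (3·δa/a)² = (3×0.0244)² = 0.00537;  (−½·δz/z)² = (-0.5×0.0150)² = 5.65e-05;  (-2·δy/y)² = (-2×0.00833)² = 0.000278
δQ/Q = √(0.00570) = 0.0755
Q = 948, so δQ = 0.0755 × 948 = 71.6.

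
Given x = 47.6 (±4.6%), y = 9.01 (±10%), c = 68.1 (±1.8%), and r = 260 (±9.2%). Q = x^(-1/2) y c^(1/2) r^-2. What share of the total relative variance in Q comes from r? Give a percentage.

(δQ/Q)² = (−½·δx/x)² + (1·δy/y)² + (½·δc/c)² + (-2·δr/r)²
  x term: (-0.5×0.0460)² = 0.000529
  y term: (1×0.100)² = 0.0100
  c term: (0.5×0.0180)² = 8.1e-05
  r term: (-2×0.0920)² = 0.0339
Total = 0.0445. Share from r = 0.0339/0.0445 = 0.761.

76.1%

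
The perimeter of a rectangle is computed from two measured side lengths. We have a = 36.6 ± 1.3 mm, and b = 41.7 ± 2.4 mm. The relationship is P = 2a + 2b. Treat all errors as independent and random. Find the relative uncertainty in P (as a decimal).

For a sum/difference, combine absolute errors in quadrature:
  (2·δa)² = 6.76;  (2·δb)² = 23.0
δP = √(29.8) = 5.46 mm
P = 157 mm, so δP/P = 5.46/157 = 0.0349.

0.0349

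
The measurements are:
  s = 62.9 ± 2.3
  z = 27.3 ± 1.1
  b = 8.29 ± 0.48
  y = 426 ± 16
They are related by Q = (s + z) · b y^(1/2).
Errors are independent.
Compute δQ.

1040

Let u = s + z = 90.2. δu = √(δs² + δz²) = √(5.29 + 1.21) = 2.55, so δu/u = 0.0283.
Q is then a monomial in u, b, y:
δQ/Q = √((δu/u)² + (1·δb/b)² + (½·δy/y)²) = √(0.000799 + 0.00335 + 0.000353) = 0.0671
Q = 15400, so δQ = 0.0671 × 15400 = 1040.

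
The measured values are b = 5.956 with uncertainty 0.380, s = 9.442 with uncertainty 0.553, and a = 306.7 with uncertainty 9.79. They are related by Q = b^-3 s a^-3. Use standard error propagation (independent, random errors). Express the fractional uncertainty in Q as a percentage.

Products/powers → add relative errors in quadrature, weighted by exponent:
  (-3·δb/b)² = (-3×0.0638)² = 0.0366;  (1·δs/s)² = (1×0.0586)² = 0.00343;  (-3·δa/a)² = (-3×0.0319)² = 0.00917
δQ/Q = √(0.0492) = 0.222

22.2%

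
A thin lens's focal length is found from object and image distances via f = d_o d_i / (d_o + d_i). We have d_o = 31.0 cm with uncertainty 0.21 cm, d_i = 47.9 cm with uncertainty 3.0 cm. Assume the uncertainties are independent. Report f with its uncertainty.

∂f/∂d_o = (d_i/(d_o+d_i))² = 0.369;  ∂f/∂d_i = (d_o/(d_o+d_i))² = 0.154
δf = √((∂f/∂d_o · δd_o)² + (∂f/∂d_i · δd_i)²) = √(0.00599 + 0.214) = 0.470 cm
f = 18.8 cm.

18.8 ± 0.470 cm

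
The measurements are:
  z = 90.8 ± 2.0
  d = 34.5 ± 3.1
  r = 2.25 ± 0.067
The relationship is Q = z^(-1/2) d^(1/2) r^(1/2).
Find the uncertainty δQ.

Relative error in a monomial: (δQ/Q)² = Σ (nᵢ · δxᵢ/xᵢ)².
  (−½·δz/z)² = (-0.5×0.0220)² = 0.000121;  (½·δd/d)² = (0.5×0.0899)² = 0.00202;  (½·δr/r)² = (0.5×0.0298)² = 0.000222
δQ/Q = √(0.00236) = 0.0486
Q = 0.925, so δQ = 0.0486 × 0.925 = 0.0449.

0.0449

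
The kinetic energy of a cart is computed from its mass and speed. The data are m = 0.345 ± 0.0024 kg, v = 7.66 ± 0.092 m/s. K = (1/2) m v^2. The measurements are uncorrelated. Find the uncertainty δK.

0.253 J

Since K is a product/quotient, work with relative uncertainties:
  (1·δm/m)² = (1×0.00696)² = 4.84e-05;  (2·δv/v)² = (2×0.0120)² = 0.000577
δK/K = √(0.000625) = 0.0250
K = 10.1 J, so δK = 0.0250 × 10.1 = 0.253 J.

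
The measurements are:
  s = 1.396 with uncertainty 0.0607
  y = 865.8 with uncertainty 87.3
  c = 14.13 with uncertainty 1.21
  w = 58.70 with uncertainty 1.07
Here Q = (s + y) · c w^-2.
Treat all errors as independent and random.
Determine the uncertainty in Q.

Let u = s + y = 867.2. δu = √(δs² + δy²) = √(0.00368 + 7620) = 87.3, so δu/u = 0.101.
Q is then a monomial in u, c, w:
δQ/Q = √((δu/u)² + (1·δc/c)² + (-2·δw/w)²) = √(0.0101 + 0.00733 + 0.00133) = 0.137
Q = 3.556, so δQ = 0.137 × 3.556 = 0.488.

0.488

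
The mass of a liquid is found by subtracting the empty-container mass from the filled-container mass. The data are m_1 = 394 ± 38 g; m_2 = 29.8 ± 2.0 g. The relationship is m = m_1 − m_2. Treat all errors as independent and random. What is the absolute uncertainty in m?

38.1 g

m is a linear combination, so absolute uncertainties add in quadrature:
  (δm_1)² = 1440;  (δm_2)² = 4.00
δm = √(1450) = 38.1 g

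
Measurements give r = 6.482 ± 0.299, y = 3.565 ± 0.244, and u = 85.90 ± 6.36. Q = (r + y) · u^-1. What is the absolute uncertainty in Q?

0.00976

Let w = r + y = 10.05. δw = √(δr² + δy²) = √(0.0894 + 0.0595) = 0.386, so δw/w = 0.0384.
Q is then a monomial in w, u:
δQ/Q = √((δw/w)² + (-1·δu/u)²) = √(0.00148 + 0.00548) = 0.0834
Q = 0.1170, so δQ = 0.0834 × 0.1170 = 0.00976.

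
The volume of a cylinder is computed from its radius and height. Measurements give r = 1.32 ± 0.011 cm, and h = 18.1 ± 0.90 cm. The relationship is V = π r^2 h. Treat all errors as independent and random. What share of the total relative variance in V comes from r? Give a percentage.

(δV/V)² = (2·δr/r)² + (1·δh/h)²
  r term: (2×0.00833)² = 0.000278
  h term: (1×0.0497)² = 0.00247
Total = 0.00275. Share from r = 0.000278/0.00275 = 0.101.

10.1%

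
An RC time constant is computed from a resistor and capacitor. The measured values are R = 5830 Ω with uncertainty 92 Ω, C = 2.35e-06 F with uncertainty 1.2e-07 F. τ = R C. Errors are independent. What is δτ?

0.000732 s

Each factor contributes (exponent × relative error)² to (δτ/τ)²:
  (1·δR/R)² = (1×0.0158)² = 0.000249;  (1·δC/C)² = (1×0.0511)² = 0.00261
δτ/τ = √(0.00286) = 0.0534
τ = 0.0137 s, so δτ = 0.0534 × 0.0137 = 0.000732 s.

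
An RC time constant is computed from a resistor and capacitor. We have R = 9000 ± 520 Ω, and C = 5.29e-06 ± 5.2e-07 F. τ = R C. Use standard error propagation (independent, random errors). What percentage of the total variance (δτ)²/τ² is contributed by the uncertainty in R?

(δτ/τ)² = (1·δR/R)² + (1·δC/C)²
  R term: (1×0.0578)² = 0.00334
  C term: (1×0.0983)² = 0.00966
Total = 0.0130. Share from R = 0.00334/0.0130 = 0.257.

25.7%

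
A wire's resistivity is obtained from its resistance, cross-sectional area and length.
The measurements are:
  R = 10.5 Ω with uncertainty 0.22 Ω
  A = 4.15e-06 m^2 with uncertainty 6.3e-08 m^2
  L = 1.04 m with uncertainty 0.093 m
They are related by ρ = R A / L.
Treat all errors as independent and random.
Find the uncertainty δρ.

Each factor contributes (exponent × relative error)² to (δρ/ρ)²:
  (1·δR/R)² = (1×0.0210)² = 0.000439;  (1·δA/A)² = (1×0.0152)² = 0.000230;  (-1·δL/L)² = (-1×0.0894)² = 0.00800
δρ/ρ = √(0.00867) = 0.0931
ρ = 4.19e-05 Ω·m, so δρ = 0.0931 × 4.19e-05 = 3.9e-06 Ω·m.

3.9e-06 Ω·m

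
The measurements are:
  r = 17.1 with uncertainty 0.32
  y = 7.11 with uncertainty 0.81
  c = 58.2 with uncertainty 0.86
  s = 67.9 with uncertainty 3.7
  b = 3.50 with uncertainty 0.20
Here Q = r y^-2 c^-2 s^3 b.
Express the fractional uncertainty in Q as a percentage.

Relative error in a monomial: (δQ/Q)² = Σ (nᵢ · δxᵢ/xᵢ)².
  (1·δr/r)² = (1×0.0187)² = 0.000350;  (-2·δy/y)² = (-2×0.114)² = 0.0519;  (-2·δc/c)² = (-2×0.0148)² = 0.000873;  (3·δs/s)² = (3×0.0545)² = 0.0267;  (1·δb/b)² = (1×0.0571)² = 0.00327
δQ/Q = √(0.0831) = 0.288

28.8%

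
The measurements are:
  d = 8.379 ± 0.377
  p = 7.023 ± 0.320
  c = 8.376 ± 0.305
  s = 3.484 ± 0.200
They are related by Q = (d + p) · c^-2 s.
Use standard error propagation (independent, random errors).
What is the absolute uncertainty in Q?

0.0751

Let u = d + p = 15.40. δu = √(δd² + δp²) = √(0.142 + 0.102) = 0.494, so δu/u = 0.0321.
Q is then a monomial in u, c, s:
δQ/Q = √((δu/u)² + (-2·δc/c)² + (1·δs/s)²) = √(0.00103 + 0.00530 + 0.00330) = 0.0981
Q = 0.7649, so δQ = 0.0981 × 0.7649 = 0.0751.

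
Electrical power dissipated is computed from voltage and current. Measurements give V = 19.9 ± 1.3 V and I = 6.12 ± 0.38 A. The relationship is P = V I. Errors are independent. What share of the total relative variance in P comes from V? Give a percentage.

(δP/P)² = (1·δV/V)² + (1·δI/I)²
  V term: (1×0.0653)² = 0.00427
  I term: (1×0.0621)² = 0.00386
Total = 0.00812. Share from V = 0.00427/0.00812 = 0.525.

52.5%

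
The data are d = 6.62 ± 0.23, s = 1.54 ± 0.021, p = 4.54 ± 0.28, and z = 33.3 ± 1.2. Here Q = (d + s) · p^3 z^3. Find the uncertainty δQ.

Let u = d + s = 8.16. δu = √(δd² + δs²) = √(0.0529 + 0.000441) = 0.231, so δu/u = 0.0283.
Q is then a monomial in u, p, z:
δQ/Q = √((δu/u)² + (3·δp/p)² + (3·δz/z)²) = √(0.000801 + 0.0342 + 0.0117) = 0.216
Q = 2.82e+07, so δQ = 0.216 × 2.82e+07 = 6.09e+06.

6.09e+06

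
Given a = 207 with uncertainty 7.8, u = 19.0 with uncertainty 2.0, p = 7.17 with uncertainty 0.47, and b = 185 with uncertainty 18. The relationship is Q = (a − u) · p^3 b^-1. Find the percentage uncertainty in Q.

Let w = a − u = 188. δw = √(δa² + δu²) = √(60.8 + 4.00) = 8.05, so δw/w = 0.0428.
Q is then a monomial in w, p, b:
δQ/Q = √((δw/w)² + (3·δp/p)² + (-1·δb/b)²) = √(0.00183 + 0.0387 + 0.00947) = 0.224

22.4%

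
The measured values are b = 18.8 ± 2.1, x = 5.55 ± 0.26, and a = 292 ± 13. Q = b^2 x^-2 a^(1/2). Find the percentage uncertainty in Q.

Q is a product of powers, so relative uncertainties combine in quadrature:
  (2·δb/b)² = (2×0.112)² = 0.0499;  (-2·δx/x)² = (-2×0.0468)² = 0.00878;  (½·δa/a)² = (0.5×0.0445)² = 0.000496
δQ/Q = √(0.0592) = 0.243

24.3%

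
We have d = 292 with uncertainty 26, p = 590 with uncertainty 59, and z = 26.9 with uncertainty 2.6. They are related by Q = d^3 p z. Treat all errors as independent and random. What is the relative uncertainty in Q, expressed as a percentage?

30.1%

Since Q is a product/quotient, work with relative uncertainties:
  (3·δd/d)² = (3×0.0890)² = 0.0714;  (1·δp/p)² = (1×0.100)² = 0.0100;  (1·δz/z)² = (1×0.0967)² = 0.00934
δQ/Q = √(0.0907) = 0.301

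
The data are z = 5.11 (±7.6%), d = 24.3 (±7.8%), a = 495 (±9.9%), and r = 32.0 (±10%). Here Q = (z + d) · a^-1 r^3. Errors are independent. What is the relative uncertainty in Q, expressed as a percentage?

32.3%

Let u = z + d = 29.4. δu = √(δz² + δd²) = √(0.151 + 3.59) = 1.93, so δu/u = 0.0658.
Q is then a monomial in u, a, r:
δQ/Q = √((δu/u)² + (-1·δa/a)² + (3·δr/r)²) = √(0.00433 + 0.00980 + 0.0900) = 0.323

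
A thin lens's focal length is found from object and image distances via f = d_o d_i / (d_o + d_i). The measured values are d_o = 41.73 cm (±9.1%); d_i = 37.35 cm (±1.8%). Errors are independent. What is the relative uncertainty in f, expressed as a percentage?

4.40%

∂f/∂d_o = (d_i/(d_o+d_i))² = 0.223;  ∂f/∂d_i = (d_o/(d_o+d_i))² = 0.278
δf = √((∂f/∂d_o · δd_o)² + (∂f/∂d_i · δd_i)²) = √(0.718 + 0.0350) = 0.868 cm
f = 19.71 cm, so δf/f = 0.868/19.71 = 0.0440.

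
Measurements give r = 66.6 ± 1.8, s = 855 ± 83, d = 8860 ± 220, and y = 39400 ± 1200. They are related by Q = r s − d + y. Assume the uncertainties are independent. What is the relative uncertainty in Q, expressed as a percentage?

6.71%

Let p = r·s = 56900. δp/p = √((1·δr/r)² + (1·δs/s)²) = √(0.000730 + 0.00942) = 0.101, so δp = 5740.
Q = p − d + y: δQ = √(δp² + δd² + δy²) = √(3.29e+07 + 48400 + 1.44e+06) = 5870
Q = 87500, so δQ/Q = 5870/87500 = 0.0671.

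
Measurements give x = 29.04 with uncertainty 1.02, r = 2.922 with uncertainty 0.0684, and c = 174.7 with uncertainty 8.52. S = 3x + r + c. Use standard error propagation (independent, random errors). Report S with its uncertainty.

Each term contributes (cᵢ δxᵢ)² to (δS)²:
  (3·δx)² = 9.36;  (δr)² = 0.00468;  (δc)² = 72.6
δS = √(82.0) = 9.05
S = 264.7.

264.7 ± 9.05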